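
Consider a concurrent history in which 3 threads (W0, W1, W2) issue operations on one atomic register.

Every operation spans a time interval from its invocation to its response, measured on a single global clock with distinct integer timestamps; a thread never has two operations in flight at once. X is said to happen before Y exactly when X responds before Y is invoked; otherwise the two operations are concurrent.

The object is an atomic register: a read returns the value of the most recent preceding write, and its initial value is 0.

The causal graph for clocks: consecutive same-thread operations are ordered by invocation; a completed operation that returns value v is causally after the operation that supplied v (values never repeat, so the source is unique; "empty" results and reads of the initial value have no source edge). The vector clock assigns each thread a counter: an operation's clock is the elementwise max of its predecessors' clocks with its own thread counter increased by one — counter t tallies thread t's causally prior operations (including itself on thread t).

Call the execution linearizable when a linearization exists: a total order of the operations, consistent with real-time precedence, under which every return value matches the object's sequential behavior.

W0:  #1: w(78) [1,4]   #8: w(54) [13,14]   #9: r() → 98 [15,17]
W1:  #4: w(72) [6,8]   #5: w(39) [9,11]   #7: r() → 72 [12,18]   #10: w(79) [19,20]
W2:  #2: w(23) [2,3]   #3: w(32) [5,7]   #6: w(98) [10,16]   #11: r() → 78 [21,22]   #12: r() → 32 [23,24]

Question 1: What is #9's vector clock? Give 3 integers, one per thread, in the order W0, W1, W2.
Answer: (3, 0, 3)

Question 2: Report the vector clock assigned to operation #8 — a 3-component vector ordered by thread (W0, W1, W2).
Answer: (2, 0, 0)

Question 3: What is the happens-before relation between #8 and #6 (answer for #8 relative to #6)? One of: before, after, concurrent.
Answer: concurrent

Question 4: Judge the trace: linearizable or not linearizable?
not linearizable

events 1..17 are fine; event 18 — the response of #7 at time 18 — makes the prefix non-linearizable
9 completed operations, 60 real-time-consistent orders — every atomic register replay fails
sample order #1, #2, #3, #4, #5, #6, #7, #8, #9 stalls at step 7 — #7 r() → 72 has no legal effect
sample order #1, #2, #3, #4, #5, #6, #8, #7, #9 stalls at step 8 — #7 r() → 72 has no legal effect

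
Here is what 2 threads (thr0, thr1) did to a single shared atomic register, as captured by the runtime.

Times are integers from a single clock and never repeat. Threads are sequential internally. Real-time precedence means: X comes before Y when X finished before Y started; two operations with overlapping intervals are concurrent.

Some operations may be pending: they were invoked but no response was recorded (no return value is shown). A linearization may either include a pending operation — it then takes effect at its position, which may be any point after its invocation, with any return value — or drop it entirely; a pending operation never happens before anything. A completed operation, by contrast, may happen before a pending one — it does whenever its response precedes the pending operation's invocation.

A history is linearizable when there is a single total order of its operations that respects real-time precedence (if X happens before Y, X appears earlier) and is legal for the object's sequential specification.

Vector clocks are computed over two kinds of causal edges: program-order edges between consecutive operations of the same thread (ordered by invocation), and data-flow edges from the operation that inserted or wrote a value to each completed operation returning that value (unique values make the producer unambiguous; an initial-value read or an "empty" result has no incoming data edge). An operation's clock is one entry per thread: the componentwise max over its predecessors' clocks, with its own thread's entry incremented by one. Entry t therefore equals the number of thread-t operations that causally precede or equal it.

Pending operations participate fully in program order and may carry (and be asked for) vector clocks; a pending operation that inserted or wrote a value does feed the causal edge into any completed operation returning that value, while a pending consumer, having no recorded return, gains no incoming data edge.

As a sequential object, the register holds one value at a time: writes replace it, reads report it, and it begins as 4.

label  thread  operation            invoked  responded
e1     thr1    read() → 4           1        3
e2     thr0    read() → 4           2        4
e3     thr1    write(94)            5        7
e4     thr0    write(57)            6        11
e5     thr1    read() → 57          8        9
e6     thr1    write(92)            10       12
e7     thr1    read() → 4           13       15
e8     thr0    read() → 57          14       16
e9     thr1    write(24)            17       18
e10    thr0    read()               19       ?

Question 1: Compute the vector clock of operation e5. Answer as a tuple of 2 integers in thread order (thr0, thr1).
Answer: (2, 3)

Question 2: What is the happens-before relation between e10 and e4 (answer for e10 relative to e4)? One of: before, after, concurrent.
Answer: after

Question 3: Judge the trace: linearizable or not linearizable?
not linearizable

events 1..14 are fine; event 15 — the response of e7 at time 15 — makes the prefix non-linearizable
checked exhaustively: 8 real-time-consistent orders of 7 completed operations, zero legal atomic register replays
including or dropping the 1 pending operation (e8) in any combination fails
for example e1, e2, e3, e4, e5, e6, e7 (pending dropped) fails at step 7: e7 read() → 4 is not legal there
for example e1, e2, e3, e5, e4, e6, e7 (pending dropped) fails at step 4: e5 read() → 57 is not legal there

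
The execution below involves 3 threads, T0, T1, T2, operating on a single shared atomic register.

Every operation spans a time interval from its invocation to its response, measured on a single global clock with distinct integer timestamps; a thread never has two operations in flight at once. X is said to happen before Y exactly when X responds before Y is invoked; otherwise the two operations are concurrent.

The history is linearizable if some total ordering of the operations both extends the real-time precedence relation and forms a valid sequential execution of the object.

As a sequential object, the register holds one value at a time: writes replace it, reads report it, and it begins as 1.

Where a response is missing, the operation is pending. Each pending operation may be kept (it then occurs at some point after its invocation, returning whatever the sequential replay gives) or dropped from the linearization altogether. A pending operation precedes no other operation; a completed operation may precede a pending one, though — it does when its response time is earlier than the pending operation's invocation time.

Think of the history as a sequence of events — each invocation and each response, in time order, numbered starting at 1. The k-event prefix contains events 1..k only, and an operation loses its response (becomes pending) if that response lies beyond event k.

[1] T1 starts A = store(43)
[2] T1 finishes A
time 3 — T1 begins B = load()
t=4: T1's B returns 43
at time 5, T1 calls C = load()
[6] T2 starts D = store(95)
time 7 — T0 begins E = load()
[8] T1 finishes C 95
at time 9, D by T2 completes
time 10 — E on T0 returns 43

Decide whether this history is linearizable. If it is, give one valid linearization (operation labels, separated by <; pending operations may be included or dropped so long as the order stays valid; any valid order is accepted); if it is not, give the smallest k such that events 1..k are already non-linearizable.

linearizable — witness: A < B < E < D < C

after step 1 (A store(43)): value 43
after step 2 (B load() → 43): value 43
after step 3 (E load() → 43): value 43
after step 4 (D store(95)): value 95
after step 5 (C load() → 95): value 95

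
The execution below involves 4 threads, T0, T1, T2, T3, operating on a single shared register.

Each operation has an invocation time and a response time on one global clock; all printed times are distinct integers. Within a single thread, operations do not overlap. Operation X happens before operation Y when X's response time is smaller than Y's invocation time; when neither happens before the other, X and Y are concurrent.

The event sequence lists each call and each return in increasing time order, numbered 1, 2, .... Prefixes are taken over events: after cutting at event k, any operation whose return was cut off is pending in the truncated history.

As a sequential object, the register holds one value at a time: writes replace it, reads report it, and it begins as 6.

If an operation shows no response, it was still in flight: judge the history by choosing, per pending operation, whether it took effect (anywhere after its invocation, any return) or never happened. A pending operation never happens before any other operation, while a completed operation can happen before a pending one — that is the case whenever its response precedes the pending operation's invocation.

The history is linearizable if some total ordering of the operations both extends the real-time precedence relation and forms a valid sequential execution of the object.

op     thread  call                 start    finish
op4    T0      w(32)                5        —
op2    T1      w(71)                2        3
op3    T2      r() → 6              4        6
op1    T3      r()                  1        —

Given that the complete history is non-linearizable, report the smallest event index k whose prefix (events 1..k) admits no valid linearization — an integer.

events 1..5 are linearizable, e.g. via op1, op2:
1. op1 r() (pending, included), leaving value 6
2. op2 w(71), leaving value 71
include event 6 — op3 responding at 6 — and every candidate order breaks
include/drop combinations of the 2 pending operations (op1, op4) were all tried; none helps
take op2, op3 (pending dropped): step 2 already fails, because op3 r() → 6 cannot occur there

6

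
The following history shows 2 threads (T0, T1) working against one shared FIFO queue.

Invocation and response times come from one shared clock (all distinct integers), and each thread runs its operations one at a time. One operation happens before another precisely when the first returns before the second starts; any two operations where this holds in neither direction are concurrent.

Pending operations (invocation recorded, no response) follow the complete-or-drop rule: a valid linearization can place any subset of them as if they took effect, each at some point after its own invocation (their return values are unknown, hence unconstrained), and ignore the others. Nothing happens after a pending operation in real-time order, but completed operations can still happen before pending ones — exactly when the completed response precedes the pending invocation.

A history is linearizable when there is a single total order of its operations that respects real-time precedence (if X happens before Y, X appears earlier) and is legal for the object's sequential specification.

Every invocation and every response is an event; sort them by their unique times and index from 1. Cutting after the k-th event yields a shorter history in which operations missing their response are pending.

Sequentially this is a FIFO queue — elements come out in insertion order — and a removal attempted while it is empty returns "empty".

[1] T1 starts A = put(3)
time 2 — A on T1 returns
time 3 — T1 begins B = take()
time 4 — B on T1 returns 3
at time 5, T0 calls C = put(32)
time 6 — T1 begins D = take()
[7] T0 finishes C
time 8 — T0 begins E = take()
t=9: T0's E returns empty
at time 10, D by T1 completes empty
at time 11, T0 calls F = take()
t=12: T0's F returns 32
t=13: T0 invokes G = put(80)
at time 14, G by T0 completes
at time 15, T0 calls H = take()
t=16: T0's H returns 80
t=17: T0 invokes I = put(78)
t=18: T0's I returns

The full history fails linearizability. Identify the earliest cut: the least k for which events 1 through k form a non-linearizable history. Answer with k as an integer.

10

events 1..9 are linearizable, e.g. via A, B, C, D, E:
after step 1 (A put(3)): queue <3>
after step 2 (B take() → 3): queue <>
after step 3 (C put(32)): queue <32>
after step 4 (D take() (pending, included)): queue <>
after step 5 (E take() → empty): queue <>
adding event 10 (D responds at 10) leaves no legal real-time order
take A, B, C, D, E: step 4 already fails, because D take() → empty cannot occur there
take A, B, C, E, D: step 4 already fails, because E take() → empty cannot occur there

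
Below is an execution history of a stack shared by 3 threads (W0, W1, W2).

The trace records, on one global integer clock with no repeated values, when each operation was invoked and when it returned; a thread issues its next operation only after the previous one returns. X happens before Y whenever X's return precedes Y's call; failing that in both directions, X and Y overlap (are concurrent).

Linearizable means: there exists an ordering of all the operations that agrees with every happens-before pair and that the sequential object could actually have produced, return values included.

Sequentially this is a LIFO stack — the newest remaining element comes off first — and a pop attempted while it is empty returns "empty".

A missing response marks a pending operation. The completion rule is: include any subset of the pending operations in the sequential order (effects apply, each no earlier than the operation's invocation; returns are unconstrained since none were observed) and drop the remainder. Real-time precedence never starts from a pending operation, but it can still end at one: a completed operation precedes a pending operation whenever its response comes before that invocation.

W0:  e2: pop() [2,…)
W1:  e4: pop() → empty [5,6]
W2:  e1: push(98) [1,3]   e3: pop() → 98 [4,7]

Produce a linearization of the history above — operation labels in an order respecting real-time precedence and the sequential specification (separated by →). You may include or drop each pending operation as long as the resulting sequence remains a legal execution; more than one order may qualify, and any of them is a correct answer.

after step 1 (e1 push(98)): stack <98>
after step 2 (e3 pop() → 98): stack <>
after step 3 (e2 pop() (pending, included)): stack <>
after step 4 (e4 pop() → empty): stack <>

e1 → e3 → e2 → e4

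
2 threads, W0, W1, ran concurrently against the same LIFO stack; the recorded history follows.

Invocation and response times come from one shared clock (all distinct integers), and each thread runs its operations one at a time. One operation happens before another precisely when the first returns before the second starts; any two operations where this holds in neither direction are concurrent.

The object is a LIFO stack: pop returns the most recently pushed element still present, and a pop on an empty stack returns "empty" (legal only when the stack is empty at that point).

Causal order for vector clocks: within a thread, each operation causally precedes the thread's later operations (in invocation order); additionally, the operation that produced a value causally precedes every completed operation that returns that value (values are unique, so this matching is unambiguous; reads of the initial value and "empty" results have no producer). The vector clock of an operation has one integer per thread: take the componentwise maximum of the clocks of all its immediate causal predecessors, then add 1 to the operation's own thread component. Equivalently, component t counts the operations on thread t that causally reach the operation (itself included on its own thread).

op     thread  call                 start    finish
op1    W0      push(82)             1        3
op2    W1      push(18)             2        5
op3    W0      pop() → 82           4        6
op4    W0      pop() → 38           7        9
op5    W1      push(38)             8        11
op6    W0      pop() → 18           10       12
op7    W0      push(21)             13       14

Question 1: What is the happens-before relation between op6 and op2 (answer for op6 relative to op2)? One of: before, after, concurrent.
Answer: after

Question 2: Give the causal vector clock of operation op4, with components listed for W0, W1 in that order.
Answer: (3, 2)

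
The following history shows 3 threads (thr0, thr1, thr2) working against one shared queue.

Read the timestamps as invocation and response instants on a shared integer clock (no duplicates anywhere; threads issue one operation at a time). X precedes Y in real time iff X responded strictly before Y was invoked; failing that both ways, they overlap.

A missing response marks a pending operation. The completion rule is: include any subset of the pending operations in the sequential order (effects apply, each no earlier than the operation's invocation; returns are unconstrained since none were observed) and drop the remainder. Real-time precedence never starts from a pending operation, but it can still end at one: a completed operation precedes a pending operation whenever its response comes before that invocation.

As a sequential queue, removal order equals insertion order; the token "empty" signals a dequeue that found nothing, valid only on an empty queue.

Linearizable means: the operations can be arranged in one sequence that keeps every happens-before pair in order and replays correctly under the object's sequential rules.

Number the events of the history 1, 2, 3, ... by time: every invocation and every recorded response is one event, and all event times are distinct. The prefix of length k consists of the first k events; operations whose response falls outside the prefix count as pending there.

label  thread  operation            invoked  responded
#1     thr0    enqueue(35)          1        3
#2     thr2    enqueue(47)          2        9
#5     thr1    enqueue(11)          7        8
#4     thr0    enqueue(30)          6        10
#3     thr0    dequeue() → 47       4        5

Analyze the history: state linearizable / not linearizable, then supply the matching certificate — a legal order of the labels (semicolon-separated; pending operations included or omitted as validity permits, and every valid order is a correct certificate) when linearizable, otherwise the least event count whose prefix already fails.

linearizable — witness: #2; #1; #3; #4; #5

step 1: #2 enqueue(47) — queue <47>
step 2: #1 enqueue(35) — queue <47,35>
step 3: #3 dequeue() → 47 — queue <35>
step 4: #4 enqueue(30) — queue <35,30>
step 5: #5 enqueue(11) — queue <35,30,11>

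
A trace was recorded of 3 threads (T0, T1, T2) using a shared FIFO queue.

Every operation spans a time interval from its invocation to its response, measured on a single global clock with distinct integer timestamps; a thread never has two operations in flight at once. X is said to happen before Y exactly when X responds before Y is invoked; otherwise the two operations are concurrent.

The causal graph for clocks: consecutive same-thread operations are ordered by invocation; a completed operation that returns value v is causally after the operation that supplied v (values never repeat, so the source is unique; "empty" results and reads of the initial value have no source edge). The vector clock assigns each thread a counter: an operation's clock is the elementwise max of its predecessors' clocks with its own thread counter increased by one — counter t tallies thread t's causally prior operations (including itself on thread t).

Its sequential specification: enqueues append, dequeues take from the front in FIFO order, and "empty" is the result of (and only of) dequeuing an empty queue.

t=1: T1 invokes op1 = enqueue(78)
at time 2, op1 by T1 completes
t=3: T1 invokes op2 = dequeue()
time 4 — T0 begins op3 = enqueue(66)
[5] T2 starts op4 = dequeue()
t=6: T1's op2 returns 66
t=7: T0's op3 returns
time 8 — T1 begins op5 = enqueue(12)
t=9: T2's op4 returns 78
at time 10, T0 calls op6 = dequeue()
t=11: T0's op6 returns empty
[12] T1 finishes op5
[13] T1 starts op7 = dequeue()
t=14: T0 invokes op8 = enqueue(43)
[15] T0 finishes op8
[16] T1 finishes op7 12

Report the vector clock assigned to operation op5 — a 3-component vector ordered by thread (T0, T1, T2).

invoked at 1, op1 has no predecessors; its own T1 bump gives (0, 1, 0)
invoked at 4, op3 has no predecessors; its own T0 bump gives (1, 0, 0)
invoked at 5, op4 merges VC(op1)=(0, 1, 0) and bumps T2's slot → (0, 1, 1)
invoked at 10, op6 merges VC(op3)=(1, 0, 0) and bumps T0's slot → (2, 0, 0)
invoked at 3, op2 merges VC(op1)=(0, 1, 0), VC(op3)=(1, 0, 0) and bumps T1's slot → (1, 2, 0)
invoked at 14, op8 merges VC(op6)=(2, 0, 0) and bumps T0's slot → (3, 0, 0)
invoked at 8, op5 merges VC(op2)=(1, 2, 0) and bumps T1's slot → (1, 3, 0)
invoked at 13, op7 merges VC(op5)=(1, 3, 0) and bumps T1's slot → (1, 4, 0)
target: VC(op5) = (1, 3, 0)

(1, 3, 0)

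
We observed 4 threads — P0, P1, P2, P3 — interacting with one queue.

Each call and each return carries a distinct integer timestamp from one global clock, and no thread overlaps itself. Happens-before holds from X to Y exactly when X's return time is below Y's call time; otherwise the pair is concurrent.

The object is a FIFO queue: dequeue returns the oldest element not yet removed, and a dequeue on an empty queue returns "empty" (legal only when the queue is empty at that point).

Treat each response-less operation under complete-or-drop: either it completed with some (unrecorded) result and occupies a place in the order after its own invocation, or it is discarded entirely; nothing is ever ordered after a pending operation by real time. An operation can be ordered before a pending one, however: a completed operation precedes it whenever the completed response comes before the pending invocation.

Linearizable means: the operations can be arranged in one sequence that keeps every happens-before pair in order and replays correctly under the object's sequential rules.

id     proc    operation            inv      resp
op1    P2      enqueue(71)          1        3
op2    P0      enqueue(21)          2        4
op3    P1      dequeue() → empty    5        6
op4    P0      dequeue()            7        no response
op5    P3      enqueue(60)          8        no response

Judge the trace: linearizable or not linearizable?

through event 5 a valid linearization exists; event 6 (op3 responding at time 6) ends that
every one of the 2 real-time-consistent orders over 3 completed queue ops fails the sequential spec
take op1, op2, op3: step 3 already fails, because op3 dequeue() → empty cannot occur there
take op2, op1, op3: step 3 already fails, because op3 dequeue() → empty cannot occur there

not linearizable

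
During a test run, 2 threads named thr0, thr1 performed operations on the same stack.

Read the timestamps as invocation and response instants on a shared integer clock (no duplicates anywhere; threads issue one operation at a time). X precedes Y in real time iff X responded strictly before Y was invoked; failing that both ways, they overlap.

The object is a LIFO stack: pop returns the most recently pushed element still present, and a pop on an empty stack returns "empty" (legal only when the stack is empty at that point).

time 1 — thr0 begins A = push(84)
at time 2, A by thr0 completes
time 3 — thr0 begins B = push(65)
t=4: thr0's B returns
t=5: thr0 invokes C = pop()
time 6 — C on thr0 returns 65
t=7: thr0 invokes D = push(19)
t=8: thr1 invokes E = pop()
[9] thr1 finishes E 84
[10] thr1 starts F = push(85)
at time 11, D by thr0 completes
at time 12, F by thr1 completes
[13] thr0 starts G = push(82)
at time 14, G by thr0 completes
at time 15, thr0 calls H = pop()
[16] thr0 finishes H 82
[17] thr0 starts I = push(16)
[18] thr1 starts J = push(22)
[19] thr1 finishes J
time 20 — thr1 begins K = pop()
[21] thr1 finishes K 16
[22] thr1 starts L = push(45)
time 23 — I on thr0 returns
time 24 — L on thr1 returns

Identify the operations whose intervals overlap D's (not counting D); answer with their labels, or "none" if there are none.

E, F

D spans [7,11]: anything still running between times 7 and 11 counts as concurrent
A [1,2]: before
B [3,4]: before
C [5,6]: before
E [8,9]: concurrent
F [10,12]: concurrent
G [13,14]: after
H [15,16]: after
I [17,23]: after
J [18,19]: after
K [20,21]: after
L [22,24]: after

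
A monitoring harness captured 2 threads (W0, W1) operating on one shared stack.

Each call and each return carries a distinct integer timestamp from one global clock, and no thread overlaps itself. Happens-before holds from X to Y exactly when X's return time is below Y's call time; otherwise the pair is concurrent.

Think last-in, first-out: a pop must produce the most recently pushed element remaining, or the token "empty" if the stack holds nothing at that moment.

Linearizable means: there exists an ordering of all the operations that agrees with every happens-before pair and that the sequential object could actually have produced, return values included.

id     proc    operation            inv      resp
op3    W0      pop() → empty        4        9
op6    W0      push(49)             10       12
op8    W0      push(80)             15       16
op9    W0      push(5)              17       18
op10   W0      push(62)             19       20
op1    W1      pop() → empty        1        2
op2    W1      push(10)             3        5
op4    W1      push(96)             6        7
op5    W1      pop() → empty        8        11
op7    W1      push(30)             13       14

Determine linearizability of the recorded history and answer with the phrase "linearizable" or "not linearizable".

already the first 11 events (up to op5's response at time 11) admit no linearization; the first 10 still do
5 completed operations, 4 real-time-consistent orders — every stack replay fails
no completion choice of the 1 pending operation (op6) rescues it — every subset was tried
one such order, op1, op2, op3, op4, op5 (pending dropped), breaks at step 3 where op3 pop() → empty is illegal
one such order, op1, op2, op4, op3, op5 (pending dropped), breaks at step 4 where op3 pop() → empty is illegal

not linearizable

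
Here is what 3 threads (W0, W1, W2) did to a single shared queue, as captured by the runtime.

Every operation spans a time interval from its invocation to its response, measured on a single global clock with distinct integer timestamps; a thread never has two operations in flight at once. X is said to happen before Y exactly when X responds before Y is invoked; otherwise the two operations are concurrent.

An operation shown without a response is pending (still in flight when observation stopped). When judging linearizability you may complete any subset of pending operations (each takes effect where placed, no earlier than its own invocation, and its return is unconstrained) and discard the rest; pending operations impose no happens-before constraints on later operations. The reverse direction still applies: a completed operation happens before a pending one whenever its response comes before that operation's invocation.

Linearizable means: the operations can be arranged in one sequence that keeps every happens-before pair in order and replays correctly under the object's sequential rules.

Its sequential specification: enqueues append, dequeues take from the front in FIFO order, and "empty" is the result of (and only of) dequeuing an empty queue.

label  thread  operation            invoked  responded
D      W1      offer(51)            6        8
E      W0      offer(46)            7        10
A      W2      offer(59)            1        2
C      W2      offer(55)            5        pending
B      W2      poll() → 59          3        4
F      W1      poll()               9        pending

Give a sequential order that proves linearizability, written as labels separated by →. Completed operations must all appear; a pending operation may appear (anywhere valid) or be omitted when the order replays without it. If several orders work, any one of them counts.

1. A offer(59), leaving queue <59>
2. B poll() → 59, leaving queue <>
3. C offer(55) (pending, included), leaving queue <55>
4. D offer(51), leaving queue <55,51>
5. E offer(46), leaving queue <55,51,46>

A → B → C → D → E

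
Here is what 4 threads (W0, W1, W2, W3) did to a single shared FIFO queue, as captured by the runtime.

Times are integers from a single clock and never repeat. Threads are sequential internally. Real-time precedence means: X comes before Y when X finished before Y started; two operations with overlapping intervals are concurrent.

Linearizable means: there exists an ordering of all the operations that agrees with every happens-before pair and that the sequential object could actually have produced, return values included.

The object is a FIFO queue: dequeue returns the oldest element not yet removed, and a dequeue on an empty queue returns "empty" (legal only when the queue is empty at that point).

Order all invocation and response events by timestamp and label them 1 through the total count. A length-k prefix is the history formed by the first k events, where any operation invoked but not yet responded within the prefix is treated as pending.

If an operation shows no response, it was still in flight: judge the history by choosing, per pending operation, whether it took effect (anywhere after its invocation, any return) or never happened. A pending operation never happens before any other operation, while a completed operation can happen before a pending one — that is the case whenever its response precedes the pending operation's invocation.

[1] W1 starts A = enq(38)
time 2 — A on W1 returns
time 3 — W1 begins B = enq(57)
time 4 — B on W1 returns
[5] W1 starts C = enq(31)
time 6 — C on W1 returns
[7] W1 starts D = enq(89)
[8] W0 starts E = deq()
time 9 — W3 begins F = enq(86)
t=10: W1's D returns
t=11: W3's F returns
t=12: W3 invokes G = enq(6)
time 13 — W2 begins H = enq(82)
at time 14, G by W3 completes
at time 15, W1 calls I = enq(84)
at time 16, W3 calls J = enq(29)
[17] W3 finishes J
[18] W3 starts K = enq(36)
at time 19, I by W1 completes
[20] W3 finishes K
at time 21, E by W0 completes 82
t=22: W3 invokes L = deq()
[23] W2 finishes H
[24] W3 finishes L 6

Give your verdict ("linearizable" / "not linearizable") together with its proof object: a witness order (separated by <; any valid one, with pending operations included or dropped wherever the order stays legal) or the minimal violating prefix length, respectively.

not linearizable — minimal violating prefix: 21 events

through event 20 a valid linearization exists; event 21 (E responding at time 21) ends that
no legal order exists: 42 real-time-consistent candidates over 10 completed FIFO queue operations, all rejected
no completion choice of the 1 pending operation (H) rescues it — every subset was tried
take A, B, C, D, E, F, G, I, J, K (pending dropped): step 5 already fails, because E deq() → 82 cannot occur there
take A, B, C, D, E, F, G, J, I, K (pending dropped): step 5 already fails, because E deq() → 82 cannot occur there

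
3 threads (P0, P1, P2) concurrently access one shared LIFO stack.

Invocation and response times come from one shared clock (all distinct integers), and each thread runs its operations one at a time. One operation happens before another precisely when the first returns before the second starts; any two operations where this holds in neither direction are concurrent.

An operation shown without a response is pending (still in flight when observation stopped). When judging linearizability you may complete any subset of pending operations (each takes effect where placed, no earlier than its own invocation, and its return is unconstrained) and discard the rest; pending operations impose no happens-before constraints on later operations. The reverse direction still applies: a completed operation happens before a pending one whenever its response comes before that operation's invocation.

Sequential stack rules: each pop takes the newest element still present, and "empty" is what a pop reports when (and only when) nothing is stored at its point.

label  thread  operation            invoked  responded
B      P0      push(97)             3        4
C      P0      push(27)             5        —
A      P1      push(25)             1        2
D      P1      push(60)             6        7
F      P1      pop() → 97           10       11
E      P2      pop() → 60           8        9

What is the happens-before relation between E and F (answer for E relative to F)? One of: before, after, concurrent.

before

E spans [8,9], F spans [10,11]
resp(E)=9 < inv(F)=10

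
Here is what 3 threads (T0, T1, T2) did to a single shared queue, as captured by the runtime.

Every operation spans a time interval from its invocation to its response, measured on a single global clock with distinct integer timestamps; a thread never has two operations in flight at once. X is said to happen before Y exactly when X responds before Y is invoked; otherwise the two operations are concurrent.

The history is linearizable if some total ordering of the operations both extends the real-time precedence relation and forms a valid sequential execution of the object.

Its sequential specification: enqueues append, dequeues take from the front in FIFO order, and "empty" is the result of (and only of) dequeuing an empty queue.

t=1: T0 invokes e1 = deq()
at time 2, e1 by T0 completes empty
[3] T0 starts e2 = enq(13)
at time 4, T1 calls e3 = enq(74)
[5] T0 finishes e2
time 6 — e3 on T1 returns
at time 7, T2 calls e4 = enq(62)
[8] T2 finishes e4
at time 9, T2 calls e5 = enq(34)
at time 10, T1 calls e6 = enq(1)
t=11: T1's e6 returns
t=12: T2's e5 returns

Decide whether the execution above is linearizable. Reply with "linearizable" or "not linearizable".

one valid linearization: e1, e2, e3, e4, e5, e6
step 1: e1 deq() → empty — queue <>
step 2: e2 enq(13) — queue <13>
step 3: e3 enq(74) — queue <13,74>
step 4: e4 enq(62) — queue <13,74,62>
step 5: e5 enq(34) — queue <13,74,62,34>
step 6: e6 enq(1) — queue <13,74,62,34,1>

linearizable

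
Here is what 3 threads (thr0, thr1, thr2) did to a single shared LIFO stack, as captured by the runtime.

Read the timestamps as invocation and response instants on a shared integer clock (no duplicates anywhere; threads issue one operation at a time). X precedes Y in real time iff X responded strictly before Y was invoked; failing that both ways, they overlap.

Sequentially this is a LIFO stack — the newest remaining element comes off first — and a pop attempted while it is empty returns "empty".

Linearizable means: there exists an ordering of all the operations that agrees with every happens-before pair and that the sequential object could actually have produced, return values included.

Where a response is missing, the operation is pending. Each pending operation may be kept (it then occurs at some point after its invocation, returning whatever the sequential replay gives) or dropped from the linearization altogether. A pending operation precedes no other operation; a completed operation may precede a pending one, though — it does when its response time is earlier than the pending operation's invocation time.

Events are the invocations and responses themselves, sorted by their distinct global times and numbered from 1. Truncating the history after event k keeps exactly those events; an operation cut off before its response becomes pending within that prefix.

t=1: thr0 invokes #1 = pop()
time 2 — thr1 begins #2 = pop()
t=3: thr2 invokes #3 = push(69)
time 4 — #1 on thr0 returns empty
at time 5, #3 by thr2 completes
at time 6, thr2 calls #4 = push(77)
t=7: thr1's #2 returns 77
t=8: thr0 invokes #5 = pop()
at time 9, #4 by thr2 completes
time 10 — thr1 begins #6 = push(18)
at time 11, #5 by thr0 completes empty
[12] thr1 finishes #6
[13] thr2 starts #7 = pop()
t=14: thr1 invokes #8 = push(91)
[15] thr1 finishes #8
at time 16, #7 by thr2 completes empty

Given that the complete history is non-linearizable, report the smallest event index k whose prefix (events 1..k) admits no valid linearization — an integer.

events 1..10 are linearizable, e.g. via #1, #3, #4, #2:
step 1: #1 pop() → empty — stack <>
step 2: #3 push(69) — stack <69>
step 3: #4 push(77) — stack <69,77>
step 4: #2 pop() → 77 — stack <69>
once event 11 joins (#5's response, time 11), exhaustive search finds no witness
include/drop combinations of the 1 pending operation (#6) were all tried; none helps
one such order, #1, #2, #3, #4, #5 (pending dropped), breaks at step 2 where #2 pop() → 77 is illegal
one such order, #1, #2, #3, #5, #4 (pending dropped), breaks at step 2 where #2 pop() → 77 is illegal

11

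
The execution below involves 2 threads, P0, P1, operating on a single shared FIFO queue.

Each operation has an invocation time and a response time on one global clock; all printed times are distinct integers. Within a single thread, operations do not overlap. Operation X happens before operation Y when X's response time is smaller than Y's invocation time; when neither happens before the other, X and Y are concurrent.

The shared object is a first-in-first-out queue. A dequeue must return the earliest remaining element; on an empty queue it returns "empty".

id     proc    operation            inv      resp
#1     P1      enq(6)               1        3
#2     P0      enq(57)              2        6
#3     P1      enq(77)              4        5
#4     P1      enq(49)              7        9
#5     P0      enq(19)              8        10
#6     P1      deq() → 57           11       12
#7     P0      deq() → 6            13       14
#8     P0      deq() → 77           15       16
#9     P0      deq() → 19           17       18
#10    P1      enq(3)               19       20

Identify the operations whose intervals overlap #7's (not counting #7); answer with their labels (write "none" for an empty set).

#7 spans [13,14]; an op avoiding the whole window 13..14 is ordered, any other is concurrent
#1 [1,3]: before
#2 [2,6]: before
#3 [4,5]: before
#4 [7,9]: before
#5 [8,10]: before
#6 [11,12]: before
#8 [15,16]: after
#9 [17,18]: after
#10 [19,20]: after

none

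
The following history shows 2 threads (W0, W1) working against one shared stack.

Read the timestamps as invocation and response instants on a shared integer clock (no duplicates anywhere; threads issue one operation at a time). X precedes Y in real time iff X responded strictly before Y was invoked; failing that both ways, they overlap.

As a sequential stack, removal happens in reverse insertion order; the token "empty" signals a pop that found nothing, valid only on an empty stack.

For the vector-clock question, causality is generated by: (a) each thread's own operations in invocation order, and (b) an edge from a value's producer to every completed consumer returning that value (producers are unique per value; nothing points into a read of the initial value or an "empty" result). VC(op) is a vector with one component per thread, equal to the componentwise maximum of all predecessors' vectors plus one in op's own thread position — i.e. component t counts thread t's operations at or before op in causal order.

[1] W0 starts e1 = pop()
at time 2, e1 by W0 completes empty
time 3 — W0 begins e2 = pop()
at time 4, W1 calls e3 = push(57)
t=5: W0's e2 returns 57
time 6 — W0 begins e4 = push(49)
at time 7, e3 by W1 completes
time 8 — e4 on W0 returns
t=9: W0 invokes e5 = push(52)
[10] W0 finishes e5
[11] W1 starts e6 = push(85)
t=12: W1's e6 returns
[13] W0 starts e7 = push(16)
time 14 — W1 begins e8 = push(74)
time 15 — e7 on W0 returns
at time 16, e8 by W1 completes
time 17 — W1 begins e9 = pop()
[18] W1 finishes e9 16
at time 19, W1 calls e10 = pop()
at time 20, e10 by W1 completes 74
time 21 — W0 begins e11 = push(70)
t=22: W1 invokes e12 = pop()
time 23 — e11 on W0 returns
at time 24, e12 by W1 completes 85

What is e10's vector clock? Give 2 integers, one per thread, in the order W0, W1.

(5, 5)

invoked at 4, e3 has no predecessors; its own W1 bump gives (0, 1)
invoked at 1, e1 has no predecessors; its own W0 bump gives (1, 0)
from VC(e3)=(0, 1), e6 (invoked 11) maxes components and bumps W1 → (0, 2)
from VC(e6)=(0, 2), e8 (invoked 14) maxes components and bumps W1 → (0, 3)
from VC(e1)=(1, 0), VC(e3)=(0, 1), e2 (invoked 3) maxes components and bumps W0 → (2, 1)
from VC(e2)=(2, 1), e4 (invoked 6) maxes components and bumps W0 → (3, 1)
from VC(e4)=(3, 1), e5 (invoked 9) maxes components and bumps W0 → (4, 1)
from VC(e5)=(4, 1), e7 (invoked 13) maxes components and bumps W0 → (5, 1)
from VC(e7)=(5, 1), e11 (invoked 21) maxes components and bumps W0 → (6, 1)
from VC(e7)=(5, 1), VC(e8)=(0, 3), e9 (invoked 17) maxes components and bumps W1 → (5, 4)
from VC(e8)=(0, 3), VC(e9)=(5, 4), e10 (invoked 19) maxes components and bumps W1 → (5, 5)
from VC(e6)=(0, 2), VC(e10)=(5, 5), e12 (invoked 22) maxes components and bumps W1 → (5, 6)
target: VC(e10) = (5, 5)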